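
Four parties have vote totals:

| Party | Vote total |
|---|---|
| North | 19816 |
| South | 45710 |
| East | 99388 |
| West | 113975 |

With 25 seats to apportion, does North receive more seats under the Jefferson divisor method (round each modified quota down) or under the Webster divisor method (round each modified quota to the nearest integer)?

Jefferson: North 1, South 4, East 9, West 11.
Webster: North 2, South 4, East 9, West 10.
North gets 1 under Jefferson and 2 under Webster.

Webster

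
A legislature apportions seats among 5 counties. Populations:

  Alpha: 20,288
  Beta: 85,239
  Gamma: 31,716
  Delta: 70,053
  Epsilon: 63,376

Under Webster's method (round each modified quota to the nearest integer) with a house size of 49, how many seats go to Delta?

Standard divisor 270672/49 ≈ 5523.918; standard quotas: Alpha 3.673, Beta 15.431, Gamma 5.742, Delta 12.682, Epsilon 11.473.
Rounding to the nearest integer gives Alpha 4, Beta 15, Gamma 6, Delta 13, Epsilon 11 — total 49, matching the house size, so no adjustment is needed.
Delta receives 13.

13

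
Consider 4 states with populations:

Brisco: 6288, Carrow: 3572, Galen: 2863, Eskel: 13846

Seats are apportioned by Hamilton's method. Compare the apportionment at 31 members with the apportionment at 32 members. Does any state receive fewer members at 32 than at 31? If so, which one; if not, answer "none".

Galen

At 31 seats: Brisco 7, Carrow 4, Galen 4, Eskel 16.
At 32 seats: Brisco 8, Carrow 4, Galen 3, Eskel 17.
Galen drops from 4 to 3.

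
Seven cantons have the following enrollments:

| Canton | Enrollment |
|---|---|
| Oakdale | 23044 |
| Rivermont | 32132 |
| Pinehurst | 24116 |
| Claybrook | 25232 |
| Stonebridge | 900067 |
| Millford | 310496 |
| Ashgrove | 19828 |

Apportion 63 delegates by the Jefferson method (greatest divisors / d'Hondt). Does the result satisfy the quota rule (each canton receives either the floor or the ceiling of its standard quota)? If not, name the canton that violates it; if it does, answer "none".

Standard quotas: Oakdale 1.088, Rivermont 1.516, Pinehurst 1.138, Claybrook 1.191, Stonebridge 42.478, Millford 14.654, Ashgrove 0.936.
Jefferson allocation: Oakdale 1, Rivermont 1, Pinehurst 1, Claybrook 1, Stonebridge 44, Millford 15, Ashgrove 0.
Stonebridge has quota 42.478 (lower 42, upper 43) but receives 44 — outside the quota interval.

Stonebridge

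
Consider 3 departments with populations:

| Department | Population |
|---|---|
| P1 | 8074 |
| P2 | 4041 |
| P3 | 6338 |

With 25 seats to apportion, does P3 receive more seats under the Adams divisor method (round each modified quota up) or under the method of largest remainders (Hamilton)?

Hamilton

Adams: P1 11, P2 6, P3 8.
Hamilton: P1 11, P2 5, P3 9.
P3 gets 8 under Adams and 9 under Hamilton.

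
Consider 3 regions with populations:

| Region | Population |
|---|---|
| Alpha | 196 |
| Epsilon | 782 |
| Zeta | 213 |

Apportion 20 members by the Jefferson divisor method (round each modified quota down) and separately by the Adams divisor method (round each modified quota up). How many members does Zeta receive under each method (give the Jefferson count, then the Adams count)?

Jefferson: Alpha 3, Epsilon 14, Zeta 3.
Adams: Alpha 4, Epsilon 12, Zeta 4.
Zeta gets 3 under Jefferson and 4 under Adams.

3 and 4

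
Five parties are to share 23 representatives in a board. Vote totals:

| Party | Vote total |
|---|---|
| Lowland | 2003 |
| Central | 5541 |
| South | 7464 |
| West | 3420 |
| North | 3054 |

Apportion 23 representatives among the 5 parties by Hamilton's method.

Lowland: 2, Central: 6, South: 8, West: 4, North: 3

Standard divisor: 21482 ÷ 23 = 934.
Standard quotas: Lowland 2.1445, Central 5.9325, South 7.9914, West 3.6617, North 3.2698.
Lower quotas: Lowland 2, Central 5, South 7, West 3, North 3 (sum 20, leaving 3 seats).
Remainders in descending order: South 0.9914, Central 0.9325, West 0.6617, North 0.2698, Lowland 0.1445.
Largest remainders: South, Central, West receive the extra seats.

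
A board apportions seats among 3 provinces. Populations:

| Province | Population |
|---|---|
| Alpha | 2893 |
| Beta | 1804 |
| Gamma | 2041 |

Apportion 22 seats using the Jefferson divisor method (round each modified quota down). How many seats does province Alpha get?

Standard divisor 6738/22 ≈ 306.273; standard quotas: Alpha 9.446, Beta 5.890, Gamma 6.664.
Rounding down gives 9, 5, 6 = 20 seats, so the divisor must be adjusted.
With modified divisor 290: modified quotas Alpha 9.976, Beta 6.221, Gamma 7.038.
Rounding down: Alpha 9, Beta 6, Gamma 7 (total 22).
Alpha receives 9.

9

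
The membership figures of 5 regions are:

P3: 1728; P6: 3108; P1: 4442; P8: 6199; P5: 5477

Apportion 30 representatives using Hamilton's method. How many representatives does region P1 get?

Standard divisor: 20954 ÷ 30 ≈ 698.467.
Standard quotas: P3 2.4740, P6 4.4497, P1 6.3596, P8 8.8752, P5 7.8415.
Lower quotas: P3 2, P6 4, P1 6, P8 8, P5 7 (sum 27, leaving 3 seats).
Remainders in descending order: P8 0.8752, P5 0.8415, P3 0.4740, P6 0.4497, P1 0.3596.
Largest remainders: P8, P5, P3 receive the extra seats.
P1 receives 6.

6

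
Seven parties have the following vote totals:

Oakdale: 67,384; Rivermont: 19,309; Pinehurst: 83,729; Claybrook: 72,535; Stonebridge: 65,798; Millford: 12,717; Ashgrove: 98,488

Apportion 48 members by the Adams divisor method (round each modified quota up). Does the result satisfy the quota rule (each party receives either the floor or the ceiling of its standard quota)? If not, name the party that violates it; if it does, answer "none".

Standard quotas: Oakdale 7.702, Rivermont 2.207, Pinehurst 9.570, Claybrook 8.291, Stonebridge 7.520, Millford 1.454, Ashgrove 11.257.
Adams allocation: Oakdale 8, Rivermont 3, Pinehurst 9, Claybrook 8, Stonebridge 7, Millford 2, Ashgrove 11.
Every allocation lies between the lower and upper quota.

none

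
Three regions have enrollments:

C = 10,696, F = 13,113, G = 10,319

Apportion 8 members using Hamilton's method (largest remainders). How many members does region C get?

Total 34128; standard divisor 34128/8 = 4266.
Standard quotas: C 2.5073, F 3.0738, G 2.4189.
Lower quotas: C 2, F 3, G 2 (sum 7, leaving 1 seat).
Remainders in descending order: C 0.5073, G 0.4189, F 0.0738.
Largest remainder: C receives the extra seat.
C receives 3.

3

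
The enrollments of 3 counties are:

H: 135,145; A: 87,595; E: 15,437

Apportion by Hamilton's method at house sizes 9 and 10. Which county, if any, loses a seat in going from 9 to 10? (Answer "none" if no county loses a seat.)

E

At 9 seats: H 5, A 3, E 1.
At 10 seats: H 6, A 4, E 0.
E drops from 1 to 0.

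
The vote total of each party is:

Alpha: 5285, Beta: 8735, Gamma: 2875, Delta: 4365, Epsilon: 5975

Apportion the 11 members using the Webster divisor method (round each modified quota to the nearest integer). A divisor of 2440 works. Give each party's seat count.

With modified divisor 2440: modified quotas Alpha 2.166, Beta 3.580, Gamma 1.178, Delta 1.789, Epsilon 2.449.
Rounding to the nearest integer: Alpha 2, Beta 4, Gamma 1, Delta 2, Epsilon 2 (total 11).

Alpha 2, Beta 4, Gamma 1, Delta 2, Epsilon 2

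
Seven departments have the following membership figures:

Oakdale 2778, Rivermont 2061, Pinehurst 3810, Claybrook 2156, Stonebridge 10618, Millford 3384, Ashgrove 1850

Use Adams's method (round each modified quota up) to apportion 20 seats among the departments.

Standard divisor 26657/20 ≈ 1332.85; standard quotas: Oakdale 2.084, Rivermont 1.546, Pinehurst 2.859, Claybrook 1.618, Stonebridge 7.966, Millford 2.539, Ashgrove 1.388.
Rounding up gives 3, 2, 3, 2, 8, 3, 2 = 23 seats, so the divisor must be adjusted.
With modified divisor 1730: modified quotas Oakdale 1.606, Rivermont 1.191, Pinehurst 2.202, Claybrook 1.246, Stonebridge 6.138, Millford 1.956, Ashgrove 1.069.
Rounding up: Oakdale 2, Rivermont 2, Pinehurst 3, Claybrook 2, Stonebridge 7, Millford 2, Ashgrove 2 (total 20).

Oakdale: 2, Rivermont: 2, Pinehurst: 3, Claybrook: 2, Stonebridge: 7, Millford: 2, Ashgrove: 2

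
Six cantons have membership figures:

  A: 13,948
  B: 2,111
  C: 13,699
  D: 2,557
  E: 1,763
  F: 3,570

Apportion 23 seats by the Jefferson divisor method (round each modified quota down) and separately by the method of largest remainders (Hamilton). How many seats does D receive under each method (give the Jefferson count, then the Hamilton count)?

1 and 2

Jefferson: A 9, B 1, C 9, D 1, E 1, F 2.
Hamilton: A 9, B 1, C 8, D 2, E 1, F 2.
D gets 1 under Jefferson and 2 under Hamilton.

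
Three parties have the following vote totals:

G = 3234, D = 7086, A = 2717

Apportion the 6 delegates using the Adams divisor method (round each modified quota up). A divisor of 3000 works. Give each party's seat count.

G=2, D=3, A=1

With modified divisor 3000: modified quotas G 1.078, D 2.362, A 0.906.
Rounding up: G 2, D 3, A 1 (total 6).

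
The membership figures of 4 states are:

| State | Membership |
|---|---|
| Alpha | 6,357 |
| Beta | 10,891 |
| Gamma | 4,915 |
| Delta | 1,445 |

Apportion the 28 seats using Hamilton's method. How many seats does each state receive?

Total 23608; standard divisor 23608/28 ≈ 843.143.
Standard quotas: Alpha 7.5396, Beta 12.9171, Gamma 5.8294, Delta 1.7138.
Lower quotas: Alpha 7, Beta 12, Gamma 5, Delta 1 (sum 25, leaving 3 seats).
Remainders in descending order: Beta 0.9171, Gamma 0.8294, Delta 0.7138, Alpha 0.5396.
Largest remainders: Beta, Gamma, Delta receive the extra seats.

Alpha 7, Beta 13, Gamma 6, Delta 2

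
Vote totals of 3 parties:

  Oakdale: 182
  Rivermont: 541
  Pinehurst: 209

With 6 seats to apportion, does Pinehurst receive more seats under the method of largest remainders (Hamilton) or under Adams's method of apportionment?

Adams

Hamilton: Oakdale 1, Rivermont 4, Pinehurst 1.
Adams: Oakdale 1, Rivermont 3, Pinehurst 2.
Pinehurst gets 1 under Hamilton and 2 under Adams.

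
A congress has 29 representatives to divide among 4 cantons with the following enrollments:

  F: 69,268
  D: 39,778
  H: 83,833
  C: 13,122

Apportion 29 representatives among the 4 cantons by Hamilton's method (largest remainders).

F 10, D 5, H 12, C 2

The standard divisor is 206001/29 ≈ 7103.483.
Standard quotas: F 9.7513, D 5.5998, H 11.8017, C 1.8473.
Lower quotas: F 9, D 5, H 11, C 1 (sum 26, leaving 3 seats).
Remainders in descending order: C 0.8473, H 0.8017, F 0.7513, D 0.5998.
Largest remainders: C, H, F receive the extra seats.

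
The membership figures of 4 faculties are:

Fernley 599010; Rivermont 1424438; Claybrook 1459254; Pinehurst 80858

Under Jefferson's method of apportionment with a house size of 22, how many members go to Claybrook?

9

Standard divisor 3563560/22 ≈ 161980; standard quotas: Fernley 3.698, Rivermont 8.794, Claybrook 9.009, Pinehurst 0.499.
Rounding down gives 3, 8, 9, 0 = 20 seats, so the divisor must be adjusted.
With modified divisor 147800: modified quotas Fernley 4.053, Rivermont 9.638, Claybrook 9.873, Pinehurst 0.547.
Rounding down: Fernley 4, Rivermont 9, Claybrook 9, Pinehurst 0 (total 22).
Claybrook receives 9.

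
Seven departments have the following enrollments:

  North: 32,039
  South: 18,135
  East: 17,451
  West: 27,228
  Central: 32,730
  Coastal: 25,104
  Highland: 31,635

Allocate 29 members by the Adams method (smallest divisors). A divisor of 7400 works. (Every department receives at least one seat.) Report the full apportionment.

North=5, South=3, East=3, West=4, Central=5, Coastal=4, Highland=5

With modified divisor 7400: modified quotas North 4.330, South 2.451, East 2.358, West 3.679, Central 4.423, Coastal 3.392, Highland 4.275.
Rounding up: North 5, South 3, East 3, West 4, Central 5, Coastal 4, Highland 5 (total 29).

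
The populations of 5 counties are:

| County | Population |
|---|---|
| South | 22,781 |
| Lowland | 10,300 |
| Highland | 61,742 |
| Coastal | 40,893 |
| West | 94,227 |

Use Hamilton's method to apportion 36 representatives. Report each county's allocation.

Total 229943; standard divisor 229943/36 ≈ 6387.306.
Standard quotas: South 3.5666, Lowland 1.6126, Highland 9.6664, Coastal 6.4022, West 14.7522.
Lower quotas: South 3, Lowland 1, Highland 9, Coastal 6, West 14 (sum 33, leaving 3 seats).
Remainders in descending order: West 0.7522, Highland 0.6664, Lowland 0.6126, South 0.5666, Coastal 0.4022.
The surplus seats go to West, Highland, Lowland.

South=3, Lowland=2, Highland=10, Coastal=6, West=15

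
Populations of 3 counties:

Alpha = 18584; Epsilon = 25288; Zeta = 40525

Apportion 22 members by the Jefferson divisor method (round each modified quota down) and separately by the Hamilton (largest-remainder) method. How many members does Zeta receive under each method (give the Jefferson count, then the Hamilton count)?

Jefferson: Alpha 5, Epsilon 6, Zeta 11.
Hamilton: Alpha 5, Epsilon 7, Zeta 10.
Zeta gets 11 under Jefferson and 10 under Hamilton.

11 and 10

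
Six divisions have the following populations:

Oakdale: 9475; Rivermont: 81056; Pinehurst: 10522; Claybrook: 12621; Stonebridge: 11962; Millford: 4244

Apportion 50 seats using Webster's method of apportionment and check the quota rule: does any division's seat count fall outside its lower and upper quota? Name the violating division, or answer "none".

Rivermont

Standard quotas: Oakdale 3.648, Rivermont 31.204, Pinehurst 4.051, Claybrook 4.859, Stonebridge 4.605, Millford 1.634.
Webster allocation: Oakdale 4, Rivermont 30, Pinehurst 4, Claybrook 5, Stonebridge 5, Millford 2.
Rivermont has quota 31.204 (lower 31, upper 32) but receives 30 — outside the quota interval.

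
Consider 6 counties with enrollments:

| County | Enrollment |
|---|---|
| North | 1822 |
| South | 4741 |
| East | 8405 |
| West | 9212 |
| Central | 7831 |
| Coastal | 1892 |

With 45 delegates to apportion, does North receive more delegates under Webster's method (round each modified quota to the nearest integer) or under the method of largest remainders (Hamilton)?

Hamilton

Webster: North 2, South 6, East 11, West 12, Central 11, Coastal 3.
Hamilton: North 3, South 6, East 11, West 12, Central 10, Coastal 3.
North gets 2 under Webster and 3 under Hamilton.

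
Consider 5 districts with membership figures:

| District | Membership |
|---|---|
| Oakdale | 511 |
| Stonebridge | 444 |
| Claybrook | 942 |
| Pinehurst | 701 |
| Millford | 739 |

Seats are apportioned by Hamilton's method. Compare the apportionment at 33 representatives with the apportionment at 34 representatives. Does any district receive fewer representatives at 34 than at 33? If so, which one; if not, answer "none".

Stonebridge

At 33 seats: Oakdale 5, Stonebridge 5, Claybrook 9, Pinehurst 7, Millford 7.
At 34 seats: Oakdale 5, Stonebridge 4, Claybrook 10, Pinehurst 7, Millford 8.
Stonebridge drops from 5 to 4.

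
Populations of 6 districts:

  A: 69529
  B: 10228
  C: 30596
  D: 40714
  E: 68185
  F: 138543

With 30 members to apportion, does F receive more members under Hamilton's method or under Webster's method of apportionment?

Hamilton: A 6, B 1, C 2, D 3, E 6, F 12.
Webster: A 6, B 1, C 3, D 3, E 6, F 11.
F gets 12 under Hamilton and 11 under Webster.

Hamilton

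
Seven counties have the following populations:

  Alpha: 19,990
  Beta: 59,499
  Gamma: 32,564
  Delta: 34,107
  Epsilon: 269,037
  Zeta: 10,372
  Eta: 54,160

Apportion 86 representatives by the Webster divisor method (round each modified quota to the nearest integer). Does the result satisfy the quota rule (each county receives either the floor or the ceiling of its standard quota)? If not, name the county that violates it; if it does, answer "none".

Standard quotas: Alpha 3.584, Beta 10.666, Gamma 5.838, Delta 6.114, Epsilon 48.230, Zeta 1.859, Eta 9.709.
Webster allocation: Alpha 4, Beta 11, Gamma 6, Delta 6, Epsilon 47, Zeta 2, Eta 10.
Epsilon has quota 48.230 (lower 48, upper 49) but receives 47 — outside the quota interval.

Epsilon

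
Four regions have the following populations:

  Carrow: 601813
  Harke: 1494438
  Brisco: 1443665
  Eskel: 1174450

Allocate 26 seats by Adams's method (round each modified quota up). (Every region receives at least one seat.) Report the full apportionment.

Standard divisor 4714366/26 ≈ 181321.769; standard quotas: Carrow 3.319, Harke 8.242, Brisco 7.962, Eskel 6.477.
Rounding up gives 4, 9, 8, 7 = 28 seats, so the divisor must be adjusted.
With modified divisor 198200: modified quotas Carrow 3.036, Harke 7.540, Brisco 7.284, Eskel 5.926.
Rounding up: Carrow 4, Harke 8, Brisco 8, Eskel 6 (total 26).

Carrow=4; Harke=8; Brisco=8; Eskel=6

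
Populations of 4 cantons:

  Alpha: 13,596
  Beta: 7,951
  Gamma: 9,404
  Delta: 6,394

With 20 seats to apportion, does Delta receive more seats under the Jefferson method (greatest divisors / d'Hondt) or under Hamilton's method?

Hamilton

Jefferson: Alpha 8, Beta 4, Gamma 5, Delta 3.
Hamilton: Alpha 7, Beta 4, Gamma 5, Delta 4.
Delta gets 3 under Jefferson and 4 under Hamilton.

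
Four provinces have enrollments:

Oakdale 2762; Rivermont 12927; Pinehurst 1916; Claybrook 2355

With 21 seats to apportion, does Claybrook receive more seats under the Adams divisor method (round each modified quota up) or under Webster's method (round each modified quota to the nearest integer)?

Adams: Oakdale 3, Rivermont 13, Pinehurst 2, Claybrook 3.
Webster: Oakdale 3, Rivermont 14, Pinehurst 2, Claybrook 2.
Claybrook gets 3 under Adams and 2 under Webster.

Adams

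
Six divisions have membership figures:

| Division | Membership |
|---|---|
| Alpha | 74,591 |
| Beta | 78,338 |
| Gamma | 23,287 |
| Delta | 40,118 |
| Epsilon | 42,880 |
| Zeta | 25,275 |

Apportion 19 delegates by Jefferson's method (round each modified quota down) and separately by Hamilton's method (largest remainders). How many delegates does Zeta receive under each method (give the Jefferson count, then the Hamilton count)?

1 and 2

Jefferson: Alpha 5, Beta 6, Gamma 1, Delta 3, Epsilon 3, Zeta 1.
Hamilton: Alpha 5, Beta 5, Gamma 1, Delta 3, Epsilon 3, Zeta 2.
Zeta gets 1 under Jefferson and 2 under Hamilton.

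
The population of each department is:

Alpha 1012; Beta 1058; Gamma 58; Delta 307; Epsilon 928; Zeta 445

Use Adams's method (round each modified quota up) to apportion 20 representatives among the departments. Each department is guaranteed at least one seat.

Alpha: 5, Beta: 5, Gamma: 1, Delta: 2, Epsilon: 5, Zeta: 2

Standard divisor 3808/20 ≈ 190.4; standard quotas: Alpha 5.315, Beta 5.557, Gamma 0.305, Delta 1.612, Epsilon 4.874, Zeta 2.337.
Rounding up gives 6, 6, 1, 2, 5, 3 = 23 seats, so the divisor must be adjusted.
With modified divisor 230: modified quotas Alpha 4.400, Beta 4.600, Gamma 0.252, Delta 1.335, Epsilon 4.035, Zeta 1.935.
Rounding up: Alpha 5, Beta 5, Gamma 1, Delta 2, Epsilon 5, Zeta 2 (total 20).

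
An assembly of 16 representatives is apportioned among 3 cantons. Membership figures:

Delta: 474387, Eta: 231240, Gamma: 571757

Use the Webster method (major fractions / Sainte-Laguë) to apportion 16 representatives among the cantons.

Delta 6, Eta 3, Gamma 7

Standard divisor 1277384/16 ≈ 79836.5; standard quotas: Delta 5.942, Eta 2.896, Gamma 7.162.
Rounding to the nearest integer gives Delta 6, Eta 3, Gamma 7 — total 16, matching the house size, so no adjustment is needed.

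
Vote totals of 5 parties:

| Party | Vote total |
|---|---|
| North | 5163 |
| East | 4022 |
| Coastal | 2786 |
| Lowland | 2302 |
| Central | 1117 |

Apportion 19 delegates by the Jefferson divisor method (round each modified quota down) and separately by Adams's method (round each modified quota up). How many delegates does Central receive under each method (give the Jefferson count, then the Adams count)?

1 and 2

Jefferson: North 7, East 5, Coastal 3, Lowland 3, Central 1.
Adams: North 6, East 5, Coastal 3, Lowland 3, Central 2.
Central gets 1 under Jefferson and 2 under Adams.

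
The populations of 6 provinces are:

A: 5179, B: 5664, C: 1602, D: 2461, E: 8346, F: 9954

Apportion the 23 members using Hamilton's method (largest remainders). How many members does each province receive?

Standard divisor: 33206 ÷ 23 ≈ 1443.739.
Standard quotas: A 3.5872, B 3.9231, C 1.1096, D 1.7046, E 5.7808, F 6.8946.
Lower quotas: A 3, B 3, C 1, D 1, E 5, F 6 (sum 19, leaving 4 seats).
Remainders in descending order: B 0.9231, F 0.8946, E 0.7808, D 0.7046, A 0.5872, C 0.1096.
The surplus seats go to B, F, E, D.

A: 3; B: 4; C: 1; D: 2; E: 6; F: 7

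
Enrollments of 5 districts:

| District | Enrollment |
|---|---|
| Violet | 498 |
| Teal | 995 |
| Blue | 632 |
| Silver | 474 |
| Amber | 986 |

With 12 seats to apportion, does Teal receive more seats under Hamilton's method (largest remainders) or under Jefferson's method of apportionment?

Hamilton: Violet 2, Teal 3, Blue 2, Silver 2, Amber 3.
Jefferson: Violet 2, Teal 4, Blue 2, Silver 1, Amber 3.
Teal gets 3 under Hamilton and 4 under Jefferson.

Jefferson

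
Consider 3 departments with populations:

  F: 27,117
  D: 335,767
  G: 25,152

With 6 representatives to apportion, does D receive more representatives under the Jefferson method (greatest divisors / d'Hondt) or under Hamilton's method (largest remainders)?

Jefferson: F 0, D 6, G 0.
Hamilton: F 1, D 5, G 0.
D gets 6 under Jefferson and 5 under Hamilton.

Jefferson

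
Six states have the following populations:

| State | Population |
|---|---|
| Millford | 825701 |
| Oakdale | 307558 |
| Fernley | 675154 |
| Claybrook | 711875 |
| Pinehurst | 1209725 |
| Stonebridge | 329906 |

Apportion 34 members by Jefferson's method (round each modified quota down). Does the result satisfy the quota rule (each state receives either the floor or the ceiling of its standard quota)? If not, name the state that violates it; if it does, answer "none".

Standard quotas: Millford 6.915, Oakdale 2.576, Fernley 5.654, Claybrook 5.962, Pinehurst 10.131, Stonebridge 2.763.
Jefferson allocation: Millford 7, Oakdale 2, Fernley 6, Claybrook 6, Pinehurst 11, Stonebridge 2.
Every allocation lies between the lower and upper quota.

none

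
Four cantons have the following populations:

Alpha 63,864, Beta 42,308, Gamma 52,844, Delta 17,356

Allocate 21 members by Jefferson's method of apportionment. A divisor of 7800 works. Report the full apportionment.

Alpha 8, Beta 5, Gamma 6, Delta 2

With modified divisor 7800: modified quotas Alpha 8.188, Beta 5.424, Gamma 6.775, Delta 2.225.
Rounding down: Alpha 8, Beta 5, Gamma 6, Delta 2 (total 21).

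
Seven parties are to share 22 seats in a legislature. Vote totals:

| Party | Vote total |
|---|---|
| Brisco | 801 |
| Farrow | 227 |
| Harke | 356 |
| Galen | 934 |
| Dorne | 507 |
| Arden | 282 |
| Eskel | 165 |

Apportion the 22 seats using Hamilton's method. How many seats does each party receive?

Brisco: 5; Farrow: 2; Harke: 2; Galen: 6; Dorne: 4; Arden: 2; Eskel: 1

Total 3272; standard divisor 3272/22 ≈ 148.727.
Standard quotas: Brisco 5.386, Farrow 1.526, Harke 2.394, Galen 6.280, Dorne 3.409, Arden 1.896, Eskel 1.109.
Lower quotas: Brisco 5, Farrow 1, Harke 2, Galen 6, Dorne 3, Arden 1, Eskel 1 (sum 19, leaving 3 seats).
Remainders in descending order: Arden 0.896, Farrow 0.526, Dorne 0.409, Harke 0.394, Brisco 0.386, Galen 0.280, Eskel 0.109.
The surplus seats go to Arden, Farrow, Dorne.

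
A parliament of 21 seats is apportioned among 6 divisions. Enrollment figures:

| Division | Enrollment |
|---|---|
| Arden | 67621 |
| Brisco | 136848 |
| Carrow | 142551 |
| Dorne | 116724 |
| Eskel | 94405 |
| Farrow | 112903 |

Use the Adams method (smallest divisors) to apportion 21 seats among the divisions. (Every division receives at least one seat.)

Standard divisor 671052/21 ≈ 31954.857; standard quotas: Arden 2.116, Brisco 4.283, Carrow 4.461, Dorne 3.653, Eskel 2.954, Farrow 3.533.
Rounding up gives 3, 5, 5, 4, 3, 4 = 24 seats, so the divisor must be adjusted.
With modified divisor 36600: modified quotas Arden 1.848, Brisco 3.739, Carrow 3.895, Dorne 3.189, Eskel 2.579, Farrow 3.085.
Rounding up: Arden 2, Brisco 4, Carrow 4, Dorne 4, Eskel 3, Farrow 4 (total 21).

Arden 2, Brisco 4, Carrow 4, Dorne 4, Eskel 3, Farrow 4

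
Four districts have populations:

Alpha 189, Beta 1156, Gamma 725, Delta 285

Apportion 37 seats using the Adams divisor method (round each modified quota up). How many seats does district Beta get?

18

Standard divisor 2355/37 ≈ 63.649; standard quotas: Alpha 2.969, Beta 18.162, Gamma 11.391, Delta 4.478.
Rounding up gives 3, 19, 12, 5 = 39 seats, so the divisor must be adjusted.
With modified divisor 67: modified quotas Alpha 2.821, Beta 17.254, Gamma 10.821, Delta 4.254.
Rounding up: Alpha 3, Beta 18, Gamma 11, Delta 5 (total 37).
Beta receives 18.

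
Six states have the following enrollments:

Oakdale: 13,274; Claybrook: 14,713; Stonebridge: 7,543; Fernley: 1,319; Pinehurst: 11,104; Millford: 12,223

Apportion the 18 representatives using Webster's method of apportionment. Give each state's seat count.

Standard divisor 60176/18 ≈ 3343.111; standard quotas: Oakdale 3.971, Claybrook 4.401, Stonebridge 2.256, Fernley 0.395, Pinehurst 3.321, Millford 3.656.
Rounding to the nearest integer gives 4, 4, 2, 0, 3, 4 = 17 seats, so the divisor must be adjusted.
With modified divisor 3200: modified quotas Oakdale 4.148, Claybrook 4.598, Stonebridge 2.357, Fernley 0.412, Pinehurst 3.470, Millford 3.820.
Rounding to the nearest integer: Oakdale 4, Claybrook 5, Stonebridge 2, Fernley 0, Pinehurst 3, Millford 4 (total 18).

Oakdale=4, Claybrook=5, Stonebridge=2, Fernley=0, Pinehurst=3, Millford=4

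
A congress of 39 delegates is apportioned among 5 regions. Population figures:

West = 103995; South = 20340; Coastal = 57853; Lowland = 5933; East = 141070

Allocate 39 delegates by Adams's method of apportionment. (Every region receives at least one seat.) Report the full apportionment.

Standard divisor 329191/39 ≈ 8440.795; standard quotas: West 12.321, South 2.410, Coastal 6.854, Lowland 0.703, East 16.713.
Rounding up gives 13, 3, 7, 1, 17 = 41 seats, so the divisor must be adjusted.
With modified divisor 9100: modified quotas West 11.428, South 2.235, Coastal 6.357, Lowland 0.652, East 15.502.
Rounding up: West 12, South 3, Coastal 7, Lowland 1, East 16 (total 39).

West=12, South=3, Coastal=7, Lowland=1, East=16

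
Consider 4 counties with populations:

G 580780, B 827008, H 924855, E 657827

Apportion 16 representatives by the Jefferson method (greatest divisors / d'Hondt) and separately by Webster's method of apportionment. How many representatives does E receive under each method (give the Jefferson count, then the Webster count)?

Jefferson: G 3, B 5, H 5, E 3.
Webster: G 3, B 4, H 5, E 4.
E gets 3 under Jefferson and 4 under Webster.

3 and 4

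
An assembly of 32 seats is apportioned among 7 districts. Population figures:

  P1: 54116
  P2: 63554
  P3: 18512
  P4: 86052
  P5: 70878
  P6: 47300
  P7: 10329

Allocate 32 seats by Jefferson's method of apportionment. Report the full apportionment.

Standard divisor 350741/32 ≈ 10960.656; standard quotas: P1 4.937, P2 5.798, P3 1.689, P4 7.851, P5 6.467, P6 4.315, P7 0.942.
Rounding down gives 4, 5, 1, 7, 6, 4, 0 = 27 seats, so the divisor must be adjusted.
With modified divisor 9800: modified quotas P1 5.522, P2 6.485, P3 1.889, P4 8.781, P5 7.232, P6 4.827, P7 1.054.
Rounding down: P1 5, P2 6, P3 1, P4 8, P5 7, P6 4, P7 1 (total 32).

P1 5, P2 6, P3 1, P4 8, P5 7, P6 4, P7 1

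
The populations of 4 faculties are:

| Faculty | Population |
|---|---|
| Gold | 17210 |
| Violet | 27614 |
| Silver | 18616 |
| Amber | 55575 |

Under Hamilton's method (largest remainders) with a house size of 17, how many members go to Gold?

2

Total 119015; standard divisor 119015/17 ≈ 7000.882.
Standard quotas: Gold 2.4583, Violet 3.9444, Silver 2.6591, Amber 7.9383.
Lower quotas: Gold 2, Violet 3, Silver 2, Amber 7 (sum 14, leaving 3 seats).
Remainders in descending order: Violet 0.9444, Amber 0.9383, Silver 0.6591, Gold 0.4583.
Largest remainders: Violet, Amber, Silver receive the extra seats.
Gold receives 2.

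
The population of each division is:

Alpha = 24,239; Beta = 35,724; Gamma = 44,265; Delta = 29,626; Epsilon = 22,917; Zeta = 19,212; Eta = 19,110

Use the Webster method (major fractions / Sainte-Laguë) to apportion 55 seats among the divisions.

Standard divisor 195093/55 ≈ 3547.145; standard quotas: Alpha 6.833, Beta 10.071, Gamma 12.479, Delta 8.352, Epsilon 6.461, Zeta 5.416, Eta 5.387.
Rounding to the nearest integer gives 7, 10, 12, 8, 6, 5, 5 = 53 seats, so the divisor must be adjusted.
With modified divisor 3510: modified quotas Alpha 6.906, Beta 10.178, Gamma 12.611, Delta 8.440, Epsilon 6.529, Zeta 5.474, Eta 5.444.
Rounding to the nearest integer: Alpha 7, Beta 10, Gamma 13, Delta 8, Epsilon 7, Zeta 5, Eta 5 (total 55).

Alpha 7, Beta 10, Gamma 13, Delta 8, Epsilon 7, Zeta 5, Eta 5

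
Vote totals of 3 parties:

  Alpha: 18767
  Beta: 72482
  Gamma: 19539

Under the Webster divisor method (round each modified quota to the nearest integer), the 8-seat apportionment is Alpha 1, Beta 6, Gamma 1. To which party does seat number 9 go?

Priority for the next seat is population ÷ (current seats + 0.5).
Priorities: Alpha 12511.333, Beta 11151.077, Gamma 13026.000.
Highest priority: Gamma.

Gamma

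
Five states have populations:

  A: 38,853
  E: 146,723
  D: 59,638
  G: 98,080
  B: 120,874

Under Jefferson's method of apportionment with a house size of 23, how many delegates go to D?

3

Standard divisor 464168/23 ≈ 20181.217; standard quotas: A 1.925, E 7.270, D 2.955, G 4.860, B 5.989.
Rounding down gives 1, 7, 2, 4, 5 = 19 seats, so the divisor must be adjusted.
With modified divisor 18900: modified quotas A 2.056, E 7.763, D 3.155, G 5.189, B 6.395.
Rounding down: A 2, E 7, D 3, G 5, B 6 (total 23).
D receives 3.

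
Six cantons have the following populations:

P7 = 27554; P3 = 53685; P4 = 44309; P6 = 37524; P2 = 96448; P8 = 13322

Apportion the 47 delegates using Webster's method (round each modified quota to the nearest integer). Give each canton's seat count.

P7 5, P3 9, P4 8, P6 6, P2 17, P8 2

Standard divisor 272842/47 ≈ 5805.149; standard quotas: P7 4.746, P3 9.248, P4 7.633, P6 6.464, P2 16.614, P8 2.295.
Rounding to the nearest integer gives P7 5, P3 9, P4 8, P6 6, P2 17, P8 2 — total 47, matching the house size, so no adjustment is needed.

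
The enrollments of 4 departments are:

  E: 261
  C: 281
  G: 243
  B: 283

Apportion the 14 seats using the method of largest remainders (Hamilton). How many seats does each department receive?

Standard divisor: 1068 ÷ 14 ≈ 76.286.
Standard quotas: E 3.421, C 3.684, G 3.185, B 3.710.
Lower quotas: E 3, C 3, G 3, B 3 (sum 12, leaving 2 seats).
Remainders in descending order: B 0.710, C 0.684, E 0.421, G 0.185.
Largest remainders: B, C receive the extra seats.

E 3; C 4; G 3; B 4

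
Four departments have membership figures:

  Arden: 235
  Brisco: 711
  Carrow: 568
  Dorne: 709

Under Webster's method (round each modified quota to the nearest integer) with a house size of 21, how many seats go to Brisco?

7

Standard divisor 2223/21 ≈ 105.857; standard quotas: Arden 2.220, Brisco 6.717, Carrow 5.366, Dorne 6.698.
Rounding to the nearest integer gives Arden 2, Brisco 7, Carrow 5, Dorne 7 — total 21, matching the house size, so no adjustment is needed.
Brisco receives 7.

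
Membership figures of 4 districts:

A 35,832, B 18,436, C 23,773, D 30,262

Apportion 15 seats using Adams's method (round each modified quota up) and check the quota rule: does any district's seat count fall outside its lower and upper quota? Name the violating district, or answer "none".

none

Standard quotas: A 4.963, B 2.553, C 3.293, D 4.191.
Adams allocation: A 5, B 3, C 3, D 4.
Every allocation lies between the lower and upper quota.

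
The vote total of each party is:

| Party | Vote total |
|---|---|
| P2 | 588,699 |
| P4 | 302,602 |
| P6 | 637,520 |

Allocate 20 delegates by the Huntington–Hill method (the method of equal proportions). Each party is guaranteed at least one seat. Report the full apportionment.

P2=8, P4=4, P6=8

With divisor 76900: modified quotas P2 7.655, P4 3.935, P6 8.290.
Geometric-mean thresholds: P2 √(7·8)=7.483, P4 √(3·4)=3.464, P6 √(8·9)=8.485.
Each quota rounded against its threshold gives P2 8, P4 4, P6 8 (total 20).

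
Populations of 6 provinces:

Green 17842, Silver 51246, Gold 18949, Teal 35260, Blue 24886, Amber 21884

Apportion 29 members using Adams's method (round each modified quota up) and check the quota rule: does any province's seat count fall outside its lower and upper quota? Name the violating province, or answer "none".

none

Standard quotas: Green 3.042, Silver 8.739, Gold 3.231, Teal 6.013, Blue 4.244, Amber 3.732.
Adams allocation: Green 3, Silver 9, Gold 3, Teal 6, Blue 4, Amber 4.
Every allocation lies between the lower and upper quota.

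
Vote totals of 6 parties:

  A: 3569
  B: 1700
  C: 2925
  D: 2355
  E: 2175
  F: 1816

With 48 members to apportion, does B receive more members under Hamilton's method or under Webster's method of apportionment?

Webster

Hamilton: A 12, B 5, C 10, D 8, E 7, F 6.
Webster: A 12, B 6, C 9, D 8, E 7, F 6.
B gets 5 under Hamilton and 6 under Webster.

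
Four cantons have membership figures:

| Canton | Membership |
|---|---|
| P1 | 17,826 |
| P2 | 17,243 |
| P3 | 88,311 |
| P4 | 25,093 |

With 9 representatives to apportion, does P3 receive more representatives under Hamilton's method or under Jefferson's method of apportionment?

Jefferson

Hamilton: P1 1, P2 1, P3 5, P4 2.
Jefferson: P1 1, P2 1, P3 6, P4 1.
P3 gets 5 under Hamilton and 6 under Jefferson.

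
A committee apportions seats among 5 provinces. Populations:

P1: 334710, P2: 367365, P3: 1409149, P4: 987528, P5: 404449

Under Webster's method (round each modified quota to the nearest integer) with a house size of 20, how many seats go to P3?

Standard divisor 3503201/20 ≈ 175160.05; standard quotas: P1 1.911, P2 2.097, P3 8.045, P4 5.638, P5 2.309.
Rounding to the nearest integer gives P1 2, P2 2, P3 8, P4 6, P5 2 — total 20, matching the house size, so no adjustment is needed.
P3 receives 8.

8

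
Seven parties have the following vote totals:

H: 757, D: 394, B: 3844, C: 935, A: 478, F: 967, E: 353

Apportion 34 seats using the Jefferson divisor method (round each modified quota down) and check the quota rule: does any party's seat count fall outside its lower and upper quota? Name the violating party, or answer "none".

Standard quotas: H 3.330, D 1.733, B 16.912, C 4.114, A 2.103, F 4.254, E 1.553.
Jefferson allocation: H 3, D 1, B 19, C 4, A 2, F 4, E 1.
B has quota 16.912 (lower 16, upper 17) but receives 19 — outside the quota interval.

B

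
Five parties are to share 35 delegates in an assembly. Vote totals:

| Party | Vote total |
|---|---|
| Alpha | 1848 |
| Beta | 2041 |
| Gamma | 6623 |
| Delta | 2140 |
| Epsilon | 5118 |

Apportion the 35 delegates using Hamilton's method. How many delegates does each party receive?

Standard divisor: 17770 ÷ 35 ≈ 507.714.
Standard quotas: Alpha 3.6398, Beta 4.0200, Gamma 13.0447, Delta 4.2150, Epsilon 10.0805.
Lower quotas: Alpha 3, Beta 4, Gamma 13, Delta 4, Epsilon 10 (sum 34, leaving 1 seat).
Remainders in descending order: Alpha 0.6398, Delta 0.2150, Epsilon 0.0805, Gamma 0.0447, Beta 0.0200.
The surplus seat goes to Alpha.

Alpha=4, Beta=4, Gamma=13, Delta=4, Epsilon=10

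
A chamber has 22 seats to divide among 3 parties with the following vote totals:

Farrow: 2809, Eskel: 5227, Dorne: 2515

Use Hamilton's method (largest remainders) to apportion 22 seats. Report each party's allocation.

Farrow 6, Eskel 11, Dorne 5

Total 10551; standard divisor 10551/22 ≈ 479.591.
Standard quotas: Farrow 5.8571, Eskel 10.8989, Dorne 5.2441.
Lower quotas: Farrow 5, Eskel 10, Dorne 5 (sum 20, leaving 2 seats).
Remainders in descending order: Eskel 0.8989, Farrow 0.8571, Dorne 0.2441.
The surplus seats go to Eskel, Farrow.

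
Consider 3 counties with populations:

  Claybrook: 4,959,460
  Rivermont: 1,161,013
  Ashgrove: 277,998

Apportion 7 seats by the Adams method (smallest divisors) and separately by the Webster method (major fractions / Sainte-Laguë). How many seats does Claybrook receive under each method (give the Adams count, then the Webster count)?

Adams: Claybrook 5, Rivermont 1, Ashgrove 1.
Webster: Claybrook 6, Rivermont 1, Ashgrove 0.
Claybrook gets 5 under Adams and 6 under Webster.

5 and 6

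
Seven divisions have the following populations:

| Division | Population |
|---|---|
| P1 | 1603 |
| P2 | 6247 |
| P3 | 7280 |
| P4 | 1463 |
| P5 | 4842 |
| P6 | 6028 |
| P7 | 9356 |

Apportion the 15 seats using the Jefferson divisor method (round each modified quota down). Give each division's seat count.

P1 0, P2 3, P3 3, P4 0, P5 2, P6 3, P7 4

Standard divisor 36819/15 ≈ 2454.6; standard quotas: P1 0.653, P2 2.545, P3 2.966, P4 0.596, P5 1.973, P6 2.456, P7 3.812.
Rounding down gives 0, 2, 2, 0, 1, 2, 3 = 10 seats, so the divisor must be adjusted.
With modified divisor 1900: modified quotas P1 0.844, P2 3.288, P3 3.832, P4 0.770, P5 2.548, P6 3.173, P7 4.924.
Rounding down: P1 0, P2 3, P3 3, P4 0, P5 2, P6 3, P7 4 (total 15).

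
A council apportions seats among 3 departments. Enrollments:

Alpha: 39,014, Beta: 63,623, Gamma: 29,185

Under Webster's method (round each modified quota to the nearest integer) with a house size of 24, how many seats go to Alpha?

7

Standard divisor 131822/24 ≈ 5492.583; standard quotas: Alpha 7.103, Beta 11.583, Gamma 5.314.
Rounding to the nearest integer gives Alpha 7, Beta 12, Gamma 5 — total 24, matching the house size, so no adjustment is needed.
Alpha receives 7.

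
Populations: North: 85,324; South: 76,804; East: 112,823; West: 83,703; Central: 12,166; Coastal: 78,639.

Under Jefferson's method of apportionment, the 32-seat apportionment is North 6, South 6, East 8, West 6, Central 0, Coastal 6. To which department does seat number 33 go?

Priority for the next seat is population ÷ (current seats + 1).
Priorities: North 12189.143, South 10972.000, East 12535.889, West 11957.571, Central 12166.000, Coastal 11234.143.
Highest priority: East.

East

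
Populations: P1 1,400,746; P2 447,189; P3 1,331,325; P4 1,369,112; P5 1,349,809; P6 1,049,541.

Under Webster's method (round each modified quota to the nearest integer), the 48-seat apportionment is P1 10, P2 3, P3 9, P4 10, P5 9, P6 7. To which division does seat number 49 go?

Priority for the next seat is population ÷ (current seats + 0.5).
Priorities: P1 133404.381, P2 127768.286, P3 140139.474, P4 130391.619, P5 142085.158, P6 139938.800.
Highest priority: P5.

P5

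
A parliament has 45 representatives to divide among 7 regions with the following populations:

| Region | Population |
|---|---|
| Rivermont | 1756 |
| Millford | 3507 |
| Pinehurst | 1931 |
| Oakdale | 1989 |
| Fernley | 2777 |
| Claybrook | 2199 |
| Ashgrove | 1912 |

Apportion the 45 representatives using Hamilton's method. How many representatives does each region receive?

Rivermont: 5, Millford: 10, Pinehurst: 5, Oakdale: 6, Fernley: 8, Claybrook: 6, Ashgrove: 5

Total 16071; standard divisor 16071/45 ≈ 357.133.
Standard quotas: Rivermont 4.917, Millford 9.820, Pinehurst 5.407, Oakdale 5.569, Fernley 7.776, Claybrook 6.157, Ashgrove 5.354.
Lower quotas: Rivermont 4, Millford 9, Pinehurst 5, Oakdale 5, Fernley 7, Claybrook 6, Ashgrove 5 (sum 41, leaving 4 seats).
Remainders in descending order: Rivermont 0.917, Millford 0.820, Fernley 0.776, Oakdale 0.569, Pinehurst 0.407, Ashgrove 0.354, Claybrook 0.157.
Largest remainders: Rivermont, Millford, Fernley, Oakdale receive the extra seats.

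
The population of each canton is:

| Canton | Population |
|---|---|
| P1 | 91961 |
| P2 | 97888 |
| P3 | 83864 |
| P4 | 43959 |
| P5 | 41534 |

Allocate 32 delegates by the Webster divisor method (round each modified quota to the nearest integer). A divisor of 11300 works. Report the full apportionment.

P1: 8; P2: 9; P3: 7; P4: 4; P5: 4

With modified divisor 11300: modified quotas P1 8.138, P2 8.663, P3 7.422, P4 3.890, P5 3.676.
Rounding to the nearest integer: P1 8, P2 9, P3 7, P4 4, P5 4 (total 32).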